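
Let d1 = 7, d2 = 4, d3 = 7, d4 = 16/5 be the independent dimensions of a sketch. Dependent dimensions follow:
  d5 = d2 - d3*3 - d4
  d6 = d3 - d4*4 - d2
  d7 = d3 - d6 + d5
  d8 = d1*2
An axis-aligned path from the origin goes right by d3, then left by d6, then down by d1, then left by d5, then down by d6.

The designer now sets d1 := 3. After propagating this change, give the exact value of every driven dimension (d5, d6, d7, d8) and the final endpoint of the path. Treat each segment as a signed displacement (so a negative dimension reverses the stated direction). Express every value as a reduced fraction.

d5 = -101/5
d6 = -49/5
d7 = -17/5
d8 = 6
endpoint = (37, 34/5)

Apply edit: d1 := 3
  d5 = d2 - d3*3 - d4 = -101/5
  d6 = d3 - d4*4 - d2 = -49/5
  d7 = d3 - d6 + d5 = -17/5
  d8 = d1*2 = 6
Walk from origin (0, 0):
  seg 1: right by d3 = 7 → (7, 0)
  seg 2: left by d6 = -49/5 → (84/5, 0)
  seg 3: down by d1 = 3 → (84/5, -3)
  seg 4: left by d5 = -101/5 → (37, -3)
  seg 5: down by d6 = -49/5 → (37, 34/5)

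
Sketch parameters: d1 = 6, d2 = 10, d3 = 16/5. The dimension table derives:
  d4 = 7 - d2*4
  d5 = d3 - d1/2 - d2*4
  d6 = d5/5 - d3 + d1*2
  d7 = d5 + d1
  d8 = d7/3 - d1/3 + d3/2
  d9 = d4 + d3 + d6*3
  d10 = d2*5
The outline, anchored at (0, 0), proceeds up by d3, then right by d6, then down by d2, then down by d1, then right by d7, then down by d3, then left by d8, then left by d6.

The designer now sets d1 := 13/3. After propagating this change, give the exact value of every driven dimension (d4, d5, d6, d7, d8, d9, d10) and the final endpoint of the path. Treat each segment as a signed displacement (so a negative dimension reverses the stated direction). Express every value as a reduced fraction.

d4 = -33
d5 = -1169/30
d6 = -349/150
d7 = -1039/30
d8 = -205/18
d9 = -1839/50
d10 = 50
endpoint = (-1046/45, -43/3)

Apply edit: d1 := 13/3
  d4 = 7 - d2*4 = -33
  d5 = d3 - d1/2 - d2*4 = -1169/30
  d6 = d5/5 - d3 + d1*2 = -349/150
  d7 = d5 + d1 = -1039/30
  d8 = d7/3 - d1/3 + d3/2 = -205/18
  d9 = d4 + d3 + d6*3 = -1839/50
  d10 = d2*5 = 50
Walk from origin (0, 0):
  seg 1: up by d3 = 16/5 → (0, 16/5)
  seg 2: right by d6 = -349/150 → (-349/150, 16/5)
  seg 3: down by d2 = 10 → (-349/150, -34/5)
  seg 4: down by d1 = 13/3 → (-349/150, -167/15)
  seg 5: right by d7 = -1039/30 → (-924/25, -167/15)
  seg 6: down by d3 = 16/5 → (-924/25, -43/3)
  seg 7: left by d8 = -205/18 → (-11507/450, -43/3)
  seg 8: left by d6 = -349/150 → (-1046/45, -43/3)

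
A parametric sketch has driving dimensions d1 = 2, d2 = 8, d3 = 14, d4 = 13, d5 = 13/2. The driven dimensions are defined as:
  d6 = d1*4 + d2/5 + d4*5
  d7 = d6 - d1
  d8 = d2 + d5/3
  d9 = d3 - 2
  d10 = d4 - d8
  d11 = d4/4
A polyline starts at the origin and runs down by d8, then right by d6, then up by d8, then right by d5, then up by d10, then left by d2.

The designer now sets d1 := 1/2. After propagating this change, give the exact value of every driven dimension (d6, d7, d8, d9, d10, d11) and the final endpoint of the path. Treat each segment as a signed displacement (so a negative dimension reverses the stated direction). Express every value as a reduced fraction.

d6 = 343/5
d7 = 681/10
d8 = 61/6
d9 = 12
d10 = 17/6
d11 = 13/4
endpoint = (671/10, 17/6)

Apply edit: d1 := 1/2
  d6 = d1*4 + d2/5 + d4*5 = 343/5
  d7 = d6 - d1 = 681/10
  d8 = d2 + d5/3 = 61/6
  d9 = d3 - 2 = 12
  d10 = d4 - d8 = 17/6
  d11 = d4/4 = 13/4
Walk from origin (0, 0):
  seg 1: down by d8 = 61/6 → (0, -61/6)
  seg 2: right by d6 = 343/5 → (343/5, -61/6)
  seg 3: up by d8 = 61/6 → (343/5, 0)
  seg 4: right by d5 = 13/2 → (751/10, 0)
  seg 5: up by d10 = 17/6 → (751/10, 17/6)
  seg 6: left by d2 = 8 → (671/10, 17/6)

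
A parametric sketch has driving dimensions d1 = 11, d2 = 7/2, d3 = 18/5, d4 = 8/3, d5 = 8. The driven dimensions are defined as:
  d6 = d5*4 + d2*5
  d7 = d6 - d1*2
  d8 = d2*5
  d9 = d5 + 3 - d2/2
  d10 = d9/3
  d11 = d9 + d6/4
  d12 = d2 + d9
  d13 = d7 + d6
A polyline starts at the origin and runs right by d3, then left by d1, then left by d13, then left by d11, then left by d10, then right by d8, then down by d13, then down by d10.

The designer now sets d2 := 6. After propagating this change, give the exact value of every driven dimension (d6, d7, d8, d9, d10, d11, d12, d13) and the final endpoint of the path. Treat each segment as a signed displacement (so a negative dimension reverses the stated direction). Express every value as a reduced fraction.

d6 = 62
d7 = 40
d8 = 30
d9 = 8
d10 = 8/3
d11 = 47/2
d12 = 14
d13 = 102
endpoint = (-3167/30, -314/3)

Apply edit: d2 := 6
  d6 = d5*4 + d2*5 = 62
  d7 = d6 - d1*2 = 40
  d8 = d2*5 = 30
  d9 = d5 + 3 - d2/2 = 8
  d10 = d9/3 = 8/3
  d11 = d9 + d6/4 = 47/2
  d12 = d2 + d9 = 14
  d13 = d7 + d6 = 102
Walk from origin (0, 0):
  seg 1: right by d3 = 18/5 → (18/5, 0)
  seg 2: left by d1 = 11 → (-37/5, 0)
  seg 3: left by d13 = 102 → (-547/5, 0)
  seg 4: left by d11 = 47/2 → (-1329/10, 0)
  seg 5: left by d10 = 8/3 → (-4067/30, 0)
  seg 6: right by d8 = 30 → (-3167/30, 0)
  seg 7: down by d13 = 102 → (-3167/30, -102)
  seg 8: down by d10 = 8/3 → (-3167/30, -314/3)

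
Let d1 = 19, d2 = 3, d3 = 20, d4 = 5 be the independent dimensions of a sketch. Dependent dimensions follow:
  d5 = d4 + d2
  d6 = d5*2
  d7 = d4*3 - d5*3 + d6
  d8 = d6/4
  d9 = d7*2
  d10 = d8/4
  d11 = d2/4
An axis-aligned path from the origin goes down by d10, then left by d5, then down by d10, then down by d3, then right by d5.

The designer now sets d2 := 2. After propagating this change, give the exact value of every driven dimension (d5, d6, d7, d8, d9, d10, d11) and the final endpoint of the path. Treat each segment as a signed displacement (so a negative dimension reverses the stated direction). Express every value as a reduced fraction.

Apply edit: d2 := 2
  d5 = d4 + d2 = 7
  d6 = d5*2 = 14
  d7 = d4*3 - d5*3 + d6 = 8
  d8 = d6/4 = 7/2
  d9 = d7*2 = 16
  d10 = d8/4 = 7/8
  d11 = d2/4 = 1/2
Walk from origin (0, 0):
  seg 1: down by d10 = 7/8 → (0, -7/8)
  seg 2: left by d5 = 7 → (-7, -7/8)
  seg 3: down by d10 = 7/8 → (-7, -7/4)
  seg 4: down by d3 = 20 → (-7, -87/4)
  seg 5: right by d5 = 7 → (0, -87/4)

d5 = 7
d6 = 14
d7 = 8
d8 = 7/2
d9 = 16
d10 = 7/8
d11 = 1/2
endpoint = (0, -87/4)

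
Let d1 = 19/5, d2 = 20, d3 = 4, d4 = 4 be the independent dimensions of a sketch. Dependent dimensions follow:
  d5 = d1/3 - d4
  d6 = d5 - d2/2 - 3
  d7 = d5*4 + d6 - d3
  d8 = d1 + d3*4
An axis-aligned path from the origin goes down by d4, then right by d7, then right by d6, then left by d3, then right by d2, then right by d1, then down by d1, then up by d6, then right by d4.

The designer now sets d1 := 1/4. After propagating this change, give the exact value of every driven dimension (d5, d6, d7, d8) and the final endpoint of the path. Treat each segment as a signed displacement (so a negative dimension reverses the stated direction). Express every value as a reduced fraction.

d5 = -47/12
d6 = -203/12
d7 = -439/12
d8 = 65/4
endpoint = (-133/4, -127/6)

Apply edit: d1 := 1/4
  d5 = d1/3 - d4 = -47/12
  d6 = d5 - d2/2 - 3 = -203/12
  d7 = d5*4 + d6 - d3 = -439/12
  d8 = d1 + d3*4 = 65/4
Walk from origin (0, 0):
  seg 1: down by d4 = 4 → (0, -4)
  seg 2: right by d7 = -439/12 → (-439/12, -4)
  seg 3: right by d6 = -203/12 → (-107/2, -4)
  seg 4: left by d3 = 4 → (-115/2, -4)
  seg 5: right by d2 = 20 → (-75/2, -4)
  seg 6: right by d1 = 1/4 → (-149/4, -4)
  seg 7: down by d1 = 1/4 → (-149/4, -17/4)
  seg 8: up by d6 = -203/12 → (-149/4, -127/6)
  seg 9: right by d4 = 4 → (-133/4, -127/6)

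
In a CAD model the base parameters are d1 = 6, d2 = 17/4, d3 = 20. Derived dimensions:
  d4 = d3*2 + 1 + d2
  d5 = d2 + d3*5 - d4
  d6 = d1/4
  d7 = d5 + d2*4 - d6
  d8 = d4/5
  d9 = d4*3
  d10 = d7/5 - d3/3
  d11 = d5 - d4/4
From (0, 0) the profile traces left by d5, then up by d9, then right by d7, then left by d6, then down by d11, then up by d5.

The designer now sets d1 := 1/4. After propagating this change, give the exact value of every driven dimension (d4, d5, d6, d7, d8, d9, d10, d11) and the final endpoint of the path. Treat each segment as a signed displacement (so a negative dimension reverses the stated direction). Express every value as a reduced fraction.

Apply edit: d1 := 1/4
  d4 = d3*2 + 1 + d2 = 181/4
  d5 = d2 + d3*5 - d4 = 59
  d6 = d1/4 = 1/16
  d7 = d5 + d2*4 - d6 = 1215/16
  d8 = d4/5 = 181/20
  d9 = d4*3 = 543/4
  d10 = d7/5 - d3/3 = 409/48
  d11 = d5 - d4/4 = 763/16
Walk from origin (0, 0):
  seg 1: left by d5 = 59 → (-59, 0)
  seg 2: up by d9 = 543/4 → (-59, 543/4)
  seg 3: right by d7 = 1215/16 → (271/16, 543/4)
  seg 4: left by d6 = 1/16 → (135/8, 543/4)
  seg 5: down by d11 = 763/16 → (135/8, 1409/16)
  seg 6: up by d5 = 59 → (135/8, 2353/16)

d4 = 181/4
d5 = 59
d6 = 1/16
d7 = 1215/16
d8 = 181/20
d9 = 543/4
d10 = 409/48
d11 = 763/16
endpoint = (135/8, 2353/16)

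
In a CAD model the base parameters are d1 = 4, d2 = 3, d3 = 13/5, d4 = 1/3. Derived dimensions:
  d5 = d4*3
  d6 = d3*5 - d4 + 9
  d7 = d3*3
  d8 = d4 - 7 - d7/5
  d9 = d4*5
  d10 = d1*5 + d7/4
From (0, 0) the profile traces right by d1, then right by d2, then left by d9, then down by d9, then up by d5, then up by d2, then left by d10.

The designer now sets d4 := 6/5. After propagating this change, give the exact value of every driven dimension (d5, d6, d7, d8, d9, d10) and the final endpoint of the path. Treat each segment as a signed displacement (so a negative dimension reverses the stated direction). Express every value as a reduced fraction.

d5 = 18/5
d6 = 104/5
d7 = 39/5
d8 = -184/25
d9 = 6
d10 = 439/20
endpoint = (-419/20, 3/5)

Apply edit: d4 := 6/5
  d5 = d4*3 = 18/5
  d6 = d3*5 - d4 + 9 = 104/5
  d7 = d3*3 = 39/5
  d8 = d4 - 7 - d7/5 = -184/25
  d9 = d4*5 = 6
  d10 = d1*5 + d7/4 = 439/20
Walk from origin (0, 0):
  seg 1: right by d1 = 4 → (4, 0)
  seg 2: right by d2 = 3 → (7, 0)
  seg 3: left by d9 = 6 → (1, 0)
  seg 4: down by d9 = 6 → (1, -6)
  seg 5: up by d5 = 18/5 → (1, -12/5)
  seg 6: up by d2 = 3 → (1, 3/5)
  seg 7: left by d10 = 439/20 → (-419/20, 3/5)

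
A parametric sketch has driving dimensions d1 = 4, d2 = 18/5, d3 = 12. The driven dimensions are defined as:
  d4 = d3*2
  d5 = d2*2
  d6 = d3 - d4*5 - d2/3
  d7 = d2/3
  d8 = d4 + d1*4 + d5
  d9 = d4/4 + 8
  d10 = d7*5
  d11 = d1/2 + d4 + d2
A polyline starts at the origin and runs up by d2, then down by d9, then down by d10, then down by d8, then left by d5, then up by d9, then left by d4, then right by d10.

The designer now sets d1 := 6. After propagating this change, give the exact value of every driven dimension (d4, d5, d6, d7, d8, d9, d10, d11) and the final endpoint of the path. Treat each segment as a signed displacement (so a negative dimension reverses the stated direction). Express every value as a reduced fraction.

d4 = 24
d5 = 36/5
d6 = -546/5
d7 = 6/5
d8 = 276/5
d9 = 14
d10 = 6
d11 = 153/5
endpoint = (-126/5, -288/5)

Apply edit: d1 := 6
  d4 = d3*2 = 24
  d5 = d2*2 = 36/5
  d6 = d3 - d4*5 - d2/3 = -546/5
  d7 = d2/3 = 6/5
  d8 = d4 + d1*4 + d5 = 276/5
  d9 = d4/4 + 8 = 14
  d10 = d7*5 = 6
  d11 = d1/2 + d4 + d2 = 153/5
Walk from origin (0, 0):
  seg 1: up by d2 = 18/5 → (0, 18/5)
  seg 2: down by d9 = 14 → (0, -52/5)
  seg 3: down by d10 = 6 → (0, -82/5)
  seg 4: down by d8 = 276/5 → (0, -358/5)
  seg 5: left by d5 = 36/5 → (-36/5, -358/5)
  seg 6: up by d9 = 14 → (-36/5, -288/5)
  seg 7: left by d4 = 24 → (-156/5, -288/5)
  seg 8: right by d10 = 6 → (-126/5, -288/5)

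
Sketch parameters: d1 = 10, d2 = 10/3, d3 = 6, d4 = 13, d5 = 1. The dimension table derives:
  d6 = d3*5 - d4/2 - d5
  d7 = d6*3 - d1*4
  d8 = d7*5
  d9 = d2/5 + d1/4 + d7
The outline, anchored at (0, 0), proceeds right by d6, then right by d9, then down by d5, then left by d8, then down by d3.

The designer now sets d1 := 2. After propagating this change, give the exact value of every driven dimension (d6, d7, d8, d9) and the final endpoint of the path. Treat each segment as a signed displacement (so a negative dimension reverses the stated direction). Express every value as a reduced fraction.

Apply edit: d1 := 2
  d6 = d3*5 - d4/2 - d5 = 45/2
  d7 = d6*3 - d1*4 = 119/2
  d8 = d7*5 = 595/2
  d9 = d2/5 + d1/4 + d7 = 182/3
Walk from origin (0, 0):
  seg 1: right by d6 = 45/2 → (45/2, 0)
  seg 2: right by d9 = 182/3 → (499/6, 0)
  seg 3: down by d5 = 1 → (499/6, -1)
  seg 4: left by d8 = 595/2 → (-643/3, -1)
  seg 5: down by d3 = 6 → (-643/3, -7)

d6 = 45/2
d7 = 119/2
d8 = 595/2
d9 = 182/3
endpoint = (-643/3, -7)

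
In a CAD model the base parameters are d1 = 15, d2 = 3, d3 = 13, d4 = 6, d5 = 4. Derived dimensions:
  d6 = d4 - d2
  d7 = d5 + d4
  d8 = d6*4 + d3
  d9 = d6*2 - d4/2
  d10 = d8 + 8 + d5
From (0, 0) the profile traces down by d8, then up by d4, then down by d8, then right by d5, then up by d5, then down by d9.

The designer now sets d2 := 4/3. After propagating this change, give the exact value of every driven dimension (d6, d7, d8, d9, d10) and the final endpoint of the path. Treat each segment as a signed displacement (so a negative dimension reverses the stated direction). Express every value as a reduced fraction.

Apply edit: d2 := 4/3
  d6 = d4 - d2 = 14/3
  d7 = d5 + d4 = 10
  d8 = d6*4 + d3 = 95/3
  d9 = d6*2 - d4/2 = 19/3
  d10 = d8 + 8 + d5 = 131/3
Walk from origin (0, 0):
  seg 1: down by d8 = 95/3 → (0, -95/3)
  seg 2: up by d4 = 6 → (0, -77/3)
  seg 3: down by d8 = 95/3 → (0, -172/3)
  seg 4: right by d5 = 4 → (4, -172/3)
  seg 5: up by d5 = 4 → (4, -160/3)
  seg 6: down by d9 = 19/3 → (4, -179/3)

d6 = 14/3
d7 = 10
d8 = 95/3
d9 = 19/3
d10 = 131/3
endpoint = (4, -179/3)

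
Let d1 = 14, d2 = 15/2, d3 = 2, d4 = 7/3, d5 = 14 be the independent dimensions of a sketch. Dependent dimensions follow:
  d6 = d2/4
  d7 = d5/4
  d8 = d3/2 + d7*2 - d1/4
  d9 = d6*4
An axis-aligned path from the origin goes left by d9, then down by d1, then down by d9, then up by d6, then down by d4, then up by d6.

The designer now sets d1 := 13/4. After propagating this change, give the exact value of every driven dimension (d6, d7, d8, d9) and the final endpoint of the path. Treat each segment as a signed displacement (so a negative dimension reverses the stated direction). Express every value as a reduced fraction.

d6 = 15/8
d7 = 7/2
d8 = 115/16
d9 = 15/2
endpoint = (-15/2, -28/3)

Apply edit: d1 := 13/4
  d6 = d2/4 = 15/8
  d7 = d5/4 = 7/2
  d8 = d3/2 + d7*2 - d1/4 = 115/16
  d9 = d6*4 = 15/2
Walk from origin (0, 0):
  seg 1: left by d9 = 15/2 → (-15/2, 0)
  seg 2: down by d1 = 13/4 → (-15/2, -13/4)
  seg 3: down by d9 = 15/2 → (-15/2, -43/4)
  seg 4: up by d6 = 15/8 → (-15/2, -71/8)
  seg 5: down by d4 = 7/3 → (-15/2, -269/24)
  seg 6: up by d6 = 15/8 → (-15/2, -28/3)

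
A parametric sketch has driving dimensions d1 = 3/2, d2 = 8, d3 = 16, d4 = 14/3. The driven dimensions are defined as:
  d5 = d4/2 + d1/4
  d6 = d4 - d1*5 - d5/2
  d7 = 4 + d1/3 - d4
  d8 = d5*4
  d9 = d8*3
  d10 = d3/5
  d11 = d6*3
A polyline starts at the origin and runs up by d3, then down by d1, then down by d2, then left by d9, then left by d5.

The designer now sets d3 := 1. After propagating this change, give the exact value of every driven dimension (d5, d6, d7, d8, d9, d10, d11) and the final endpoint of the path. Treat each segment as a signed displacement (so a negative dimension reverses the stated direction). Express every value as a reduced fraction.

Apply edit: d3 := 1
  d5 = d4/2 + d1/4 = 65/24
  d6 = d4 - d1*5 - d5/2 = -67/16
  d7 = 4 + d1/3 - d4 = -1/6
  d8 = d5*4 = 65/6
  d9 = d8*3 = 65/2
  d10 = d3/5 = 1/5
  d11 = d6*3 = -201/16
Walk from origin (0, 0):
  seg 1: up by d3 = 1 → (0, 1)
  seg 2: down by d1 = 3/2 → (0, -1/2)
  seg 3: down by d2 = 8 → (0, -17/2)
  seg 4: left by d9 = 65/2 → (-65/2, -17/2)
  seg 5: left by d5 = 65/24 → (-845/24, -17/2)

d5 = 65/24
d6 = -67/16
d7 = -1/6
d8 = 65/6
d9 = 65/2
d10 = 1/5
d11 = -201/16
endpoint = (-845/24, -17/2)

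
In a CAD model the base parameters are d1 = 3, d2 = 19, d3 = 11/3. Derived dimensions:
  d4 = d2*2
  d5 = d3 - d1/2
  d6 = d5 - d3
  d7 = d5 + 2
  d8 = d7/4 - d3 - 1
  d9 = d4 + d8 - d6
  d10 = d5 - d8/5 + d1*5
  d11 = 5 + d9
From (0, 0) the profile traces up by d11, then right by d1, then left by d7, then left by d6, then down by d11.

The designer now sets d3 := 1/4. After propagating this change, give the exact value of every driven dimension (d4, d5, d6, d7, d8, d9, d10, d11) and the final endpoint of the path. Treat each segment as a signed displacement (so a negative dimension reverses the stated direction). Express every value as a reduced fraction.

Apply edit: d3 := 1/4
  d4 = d2*2 = 38
  d5 = d3 - d1/2 = -5/4
  d6 = d5 - d3 = -3/2
  d7 = d5 + 2 = 3/4
  d8 = d7/4 - d3 - 1 = -17/16
  d9 = d4 + d8 - d6 = 615/16
  d10 = d5 - d8/5 + d1*5 = 1117/80
  d11 = 5 + d9 = 695/16
Walk from origin (0, 0):
  seg 1: up by d11 = 695/16 → (0, 695/16)
  seg 2: right by d1 = 3 → (3, 695/16)
  seg 3: left by d7 = 3/4 → (9/4, 695/16)
  seg 4: left by d6 = -3/2 → (15/4, 695/16)
  seg 5: down by d11 = 695/16 → (15/4, 0)

d4 = 38
d5 = -5/4
d6 = -3/2
d7 = 3/4
d8 = -17/16
d9 = 615/16
d10 = 1117/80
d11 = 695/16
endpoint = (15/4, 0)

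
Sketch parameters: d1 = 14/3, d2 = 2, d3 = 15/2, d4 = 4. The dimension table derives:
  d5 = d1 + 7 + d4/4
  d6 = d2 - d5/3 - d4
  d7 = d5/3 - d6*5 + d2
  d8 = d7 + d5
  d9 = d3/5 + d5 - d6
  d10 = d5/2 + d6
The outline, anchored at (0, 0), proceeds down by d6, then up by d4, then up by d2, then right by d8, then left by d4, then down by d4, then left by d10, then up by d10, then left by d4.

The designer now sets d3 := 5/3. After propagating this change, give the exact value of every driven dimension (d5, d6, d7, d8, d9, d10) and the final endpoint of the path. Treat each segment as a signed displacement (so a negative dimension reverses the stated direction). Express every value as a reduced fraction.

d5 = 38/3
d6 = -56/9
d7 = 112/3
d8 = 50
d9 = 173/9
d10 = 1/9
endpoint = (377/9, 25/3)

Apply edit: d3 := 5/3
  d5 = d1 + 7 + d4/4 = 38/3
  d6 = d2 - d5/3 - d4 = -56/9
  d7 = d5/3 - d6*5 + d2 = 112/3
  d8 = d7 + d5 = 50
  d9 = d3/5 + d5 - d6 = 173/9
  d10 = d5/2 + d6 = 1/9
Walk from origin (0, 0):
  seg 1: down by d6 = -56/9 → (0, 56/9)
  seg 2: up by d4 = 4 → (0, 92/9)
  seg 3: up by d2 = 2 → (0, 110/9)
  seg 4: right by d8 = 50 → (50, 110/9)
  seg 5: left by d4 = 4 → (46, 110/9)
  seg 6: down by d4 = 4 → (46, 74/9)
  seg 7: left by d10 = 1/9 → (413/9, 74/9)
  seg 8: up by d10 = 1/9 → (413/9, 25/3)
  seg 9: left by d4 = 4 → (377/9, 25/3)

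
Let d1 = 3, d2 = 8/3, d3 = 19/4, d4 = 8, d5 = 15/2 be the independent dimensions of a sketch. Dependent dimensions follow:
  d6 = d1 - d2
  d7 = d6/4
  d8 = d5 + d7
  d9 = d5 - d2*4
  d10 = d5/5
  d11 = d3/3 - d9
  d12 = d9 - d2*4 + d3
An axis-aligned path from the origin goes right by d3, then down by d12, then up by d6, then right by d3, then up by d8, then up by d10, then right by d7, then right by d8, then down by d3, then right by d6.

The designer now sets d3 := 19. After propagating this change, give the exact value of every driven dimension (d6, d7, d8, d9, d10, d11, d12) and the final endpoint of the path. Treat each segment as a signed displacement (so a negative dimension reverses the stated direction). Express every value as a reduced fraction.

d6 = 1/3
d7 = 1/12
d8 = 91/12
d9 = -19/6
d10 = 3/2
d11 = 19/2
d12 = 31/6
endpoint = (46, -59/4)

Apply edit: d3 := 19
  d6 = d1 - d2 = 1/3
  d7 = d6/4 = 1/12
  d8 = d5 + d7 = 91/12
  d9 = d5 - d2*4 = -19/6
  d10 = d5/5 = 3/2
  d11 = d3/3 - d9 = 19/2
  d12 = d9 - d2*4 + d3 = 31/6
Walk from origin (0, 0):
  seg 1: right by d3 = 19 → (19, 0)
  seg 2: down by d12 = 31/6 → (19, -31/6)
  seg 3: up by d6 = 1/3 → (19, -29/6)
  seg 4: right by d3 = 19 → (38, -29/6)
  seg 5: up by d8 = 91/12 → (38, 11/4)
  seg 6: up by d10 = 3/2 → (38, 17/4)
  seg 7: right by d7 = 1/12 → (457/12, 17/4)
  seg 8: right by d8 = 91/12 → (137/3, 17/4)
  seg 9: down by d3 = 19 → (137/3, -59/4)
  seg 10: right by d6 = 1/3 → (46, -59/4)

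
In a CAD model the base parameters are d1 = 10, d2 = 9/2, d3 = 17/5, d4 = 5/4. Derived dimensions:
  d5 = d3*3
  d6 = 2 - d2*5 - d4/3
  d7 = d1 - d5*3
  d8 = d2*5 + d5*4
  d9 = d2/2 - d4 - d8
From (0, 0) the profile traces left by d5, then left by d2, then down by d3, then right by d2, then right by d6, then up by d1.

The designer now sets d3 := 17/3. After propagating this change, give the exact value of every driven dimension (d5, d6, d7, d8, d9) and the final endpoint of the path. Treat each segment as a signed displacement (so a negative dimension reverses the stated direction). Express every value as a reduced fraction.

d5 = 17
d6 = -251/12
d7 = -41
d8 = 181/2
d9 = -179/2
endpoint = (-455/12, 13/3)

Apply edit: d3 := 17/3
  d5 = d3*3 = 17
  d6 = 2 - d2*5 - d4/3 = -251/12
  d7 = d1 - d5*3 = -41
  d8 = d2*5 + d5*4 = 181/2
  d9 = d2/2 - d4 - d8 = -179/2
Walk from origin (0, 0):
  seg 1: left by d5 = 17 → (-17, 0)
  seg 2: left by d2 = 9/2 → (-43/2, 0)
  seg 3: down by d3 = 17/3 → (-43/2, -17/3)
  seg 4: right by d2 = 9/2 → (-17, -17/3)
  seg 5: right by d6 = -251/12 → (-455/12, -17/3)
  seg 6: up by d1 = 10 → (-455/12, 13/3)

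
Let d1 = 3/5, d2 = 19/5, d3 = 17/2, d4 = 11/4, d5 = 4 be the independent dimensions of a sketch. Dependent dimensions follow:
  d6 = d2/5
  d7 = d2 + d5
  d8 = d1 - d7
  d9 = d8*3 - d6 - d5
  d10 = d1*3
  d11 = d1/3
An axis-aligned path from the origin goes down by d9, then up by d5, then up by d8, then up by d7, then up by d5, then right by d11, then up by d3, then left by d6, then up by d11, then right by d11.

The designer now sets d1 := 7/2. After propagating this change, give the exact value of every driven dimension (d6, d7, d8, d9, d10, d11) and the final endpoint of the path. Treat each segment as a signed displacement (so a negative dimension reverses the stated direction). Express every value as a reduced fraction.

Apply edit: d1 := 7/2
  d6 = d2/5 = 19/25
  d7 = d2 + d5 = 39/5
  d8 = d1 - d7 = -43/10
  d9 = d8*3 - d6 - d5 = -883/50
  d10 = d1*3 = 21/2
  d11 = d1/3 = 7/6
Walk from origin (0, 0):
  seg 1: down by d9 = -883/50 → (0, 883/50)
  seg 2: up by d5 = 4 → (0, 1083/50)
  seg 3: up by d8 = -43/10 → (0, 434/25)
  seg 4: up by d7 = 39/5 → (0, 629/25)
  seg 5: up by d5 = 4 → (0, 729/25)
  seg 6: right by d11 = 7/6 → (7/6, 729/25)
  seg 7: up by d3 = 17/2 → (7/6, 1883/50)
  seg 8: left by d6 = 19/25 → (61/150, 1883/50)
  seg 9: up by d11 = 7/6 → (61/150, 2912/75)
  seg 10: right by d11 = 7/6 → (118/75, 2912/75)

d6 = 19/25
d7 = 39/5
d8 = -43/10
d9 = -883/50
d10 = 21/2
d11 = 7/6
endpoint = (118/75, 2912/75)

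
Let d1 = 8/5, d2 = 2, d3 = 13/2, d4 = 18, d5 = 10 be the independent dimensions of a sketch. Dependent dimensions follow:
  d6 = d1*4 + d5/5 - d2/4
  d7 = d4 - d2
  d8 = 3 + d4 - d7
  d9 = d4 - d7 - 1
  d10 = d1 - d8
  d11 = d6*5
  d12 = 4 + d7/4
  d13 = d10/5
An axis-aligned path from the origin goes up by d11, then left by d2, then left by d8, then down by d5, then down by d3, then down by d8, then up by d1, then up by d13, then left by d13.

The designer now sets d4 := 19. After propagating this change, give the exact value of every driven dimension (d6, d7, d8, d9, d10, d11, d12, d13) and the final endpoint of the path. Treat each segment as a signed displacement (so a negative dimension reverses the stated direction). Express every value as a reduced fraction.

Apply edit: d4 := 19
  d6 = d1*4 + d5/5 - d2/4 = 79/10
  d7 = d4 - d2 = 17
  d8 = 3 + d4 - d7 = 5
  d9 = d4 - d7 - 1 = 1
  d10 = d1 - d8 = -17/5
  d11 = d6*5 = 79/2
  d12 = 4 + d7/4 = 33/4
  d13 = d10/5 = -17/25
Walk from origin (0, 0):
  seg 1: up by d11 = 79/2 → (0, 79/2)
  seg 2: left by d2 = 2 → (-2, 79/2)
  seg 3: left by d8 = 5 → (-7, 79/2)
  seg 4: down by d5 = 10 → (-7, 59/2)
  seg 5: down by d3 = 13/2 → (-7, 23)
  seg 6: down by d8 = 5 → (-7, 18)
  seg 7: up by d1 = 8/5 → (-7, 98/5)
  seg 8: up by d13 = -17/25 → (-7, 473/25)
  seg 9: left by d13 = -17/25 → (-158/25, 473/25)

d6 = 79/10
d7 = 17
d8 = 5
d9 = 1
d10 = -17/5
d11 = 79/2
d12 = 33/4
d13 = -17/25
endpoint = (-158/25, 473/25)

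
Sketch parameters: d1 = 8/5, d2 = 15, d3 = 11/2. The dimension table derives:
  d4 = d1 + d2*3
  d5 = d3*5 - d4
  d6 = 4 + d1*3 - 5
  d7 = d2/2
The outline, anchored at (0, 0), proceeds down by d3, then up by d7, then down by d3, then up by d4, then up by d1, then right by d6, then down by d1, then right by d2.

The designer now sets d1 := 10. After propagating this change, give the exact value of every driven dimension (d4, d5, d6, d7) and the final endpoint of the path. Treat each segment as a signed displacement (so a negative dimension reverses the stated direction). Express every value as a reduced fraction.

d4 = 55
d5 = -55/2
d6 = 29
d7 = 15/2
endpoint = (44, 103/2)

Apply edit: d1 := 10
  d4 = d1 + d2*3 = 55
  d5 = d3*5 - d4 = -55/2
  d6 = 4 + d1*3 - 5 = 29
  d7 = d2/2 = 15/2
Walk from origin (0, 0):
  seg 1: down by d3 = 11/2 → (0, -11/2)
  seg 2: up by d7 = 15/2 → (0, 2)
  seg 3: down by d3 = 11/2 → (0, -7/2)
  seg 4: up by d4 = 55 → (0, 103/2)
  seg 5: up by d1 = 10 → (0, 123/2)
  seg 6: right by d6 = 29 → (29, 123/2)
  seg 7: down by d1 = 10 → (29, 103/2)
  seg 8: right by d2 = 15 → (44, 103/2)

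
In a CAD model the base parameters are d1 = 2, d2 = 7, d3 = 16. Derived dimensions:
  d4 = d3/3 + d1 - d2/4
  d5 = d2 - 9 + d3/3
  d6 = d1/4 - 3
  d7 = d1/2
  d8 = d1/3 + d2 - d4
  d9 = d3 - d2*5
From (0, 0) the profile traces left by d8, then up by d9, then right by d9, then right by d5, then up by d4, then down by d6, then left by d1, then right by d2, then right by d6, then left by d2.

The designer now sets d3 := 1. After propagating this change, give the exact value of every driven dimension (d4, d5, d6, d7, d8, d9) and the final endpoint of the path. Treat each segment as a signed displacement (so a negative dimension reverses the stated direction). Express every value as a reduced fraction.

Apply edit: d3 := 1
  d4 = d3/3 + d1 - d2/4 = 7/12
  d5 = d2 - 9 + d3/3 = -5/3
  d6 = d1/4 - 3 = -5/2
  d7 = d1/2 = 1
  d8 = d1/3 + d2 - d4 = 85/12
  d9 = d3 - d2*5 = -34
Walk from origin (0, 0):
  seg 1: left by d8 = 85/12 → (-85/12, 0)
  seg 2: up by d9 = -34 → (-85/12, -34)
  seg 3: right by d9 = -34 → (-493/12, -34)
  seg 4: right by d5 = -5/3 → (-171/4, -34)
  seg 5: up by d4 = 7/12 → (-171/4, -401/12)
  seg 6: down by d6 = -5/2 → (-171/4, -371/12)
  seg 7: left by d1 = 2 → (-179/4, -371/12)
  seg 8: right by d2 = 7 → (-151/4, -371/12)
  seg 9: right by d6 = -5/2 → (-161/4, -371/12)
  seg 10: left by d2 = 7 → (-189/4, -371/12)

d4 = 7/12
d5 = -5/3
d6 = -5/2
d7 = 1
d8 = 85/12
d9 = -34
endpoint = (-189/4, -371/12)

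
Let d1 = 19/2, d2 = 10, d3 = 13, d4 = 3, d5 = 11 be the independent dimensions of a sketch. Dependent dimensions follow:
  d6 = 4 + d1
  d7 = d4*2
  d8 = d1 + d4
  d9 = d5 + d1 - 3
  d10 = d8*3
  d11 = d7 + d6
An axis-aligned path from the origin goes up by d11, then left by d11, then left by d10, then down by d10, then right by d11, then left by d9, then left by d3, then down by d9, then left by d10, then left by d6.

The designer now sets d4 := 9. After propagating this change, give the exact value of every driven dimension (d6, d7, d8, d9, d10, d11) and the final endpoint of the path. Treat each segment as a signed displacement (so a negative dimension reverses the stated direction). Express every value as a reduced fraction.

d6 = 27/2
d7 = 18
d8 = 37/2
d9 = 35/2
d10 = 111/2
d11 = 63/2
endpoint = (-155, -83/2)

Apply edit: d4 := 9
  d6 = 4 + d1 = 27/2
  d7 = d4*2 = 18
  d8 = d1 + d4 = 37/2
  d9 = d5 + d1 - 3 = 35/2
  d10 = d8*3 = 111/2
  d11 = d7 + d6 = 63/2
Walk from origin (0, 0):
  seg 1: up by d11 = 63/2 → (0, 63/2)
  seg 2: left by d11 = 63/2 → (-63/2, 63/2)
  seg 3: left by d10 = 111/2 → (-87, 63/2)
  seg 4: down by d10 = 111/2 → (-87, -24)
  seg 5: right by d11 = 63/2 → (-111/2, -24)
  seg 6: left by d9 = 35/2 → (-73, -24)
  seg 7: left by d3 = 13 → (-86, -24)
  seg 8: down by d9 = 35/2 → (-86, -83/2)
  seg 9: left by d10 = 111/2 → (-283/2, -83/2)
  seg 10: left by d6 = 27/2 → (-155, -83/2)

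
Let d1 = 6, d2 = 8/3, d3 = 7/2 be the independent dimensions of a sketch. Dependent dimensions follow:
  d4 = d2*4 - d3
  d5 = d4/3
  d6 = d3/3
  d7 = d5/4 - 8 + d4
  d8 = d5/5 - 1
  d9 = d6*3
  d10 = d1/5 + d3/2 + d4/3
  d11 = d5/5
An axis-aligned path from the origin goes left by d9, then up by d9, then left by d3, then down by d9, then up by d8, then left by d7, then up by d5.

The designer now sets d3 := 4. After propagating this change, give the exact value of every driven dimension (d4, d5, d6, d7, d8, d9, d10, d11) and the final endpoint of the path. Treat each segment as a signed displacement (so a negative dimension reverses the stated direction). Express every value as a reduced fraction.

Apply edit: d3 := 4
  d4 = d2*4 - d3 = 20/3
  d5 = d4/3 = 20/9
  d6 = d3/3 = 4/3
  d7 = d5/4 - 8 + d4 = -7/9
  d8 = d5/5 - 1 = -5/9
  d9 = d6*3 = 4
  d10 = d1/5 + d3/2 + d4/3 = 244/45
  d11 = d5/5 = 4/9
Walk from origin (0, 0):
  seg 1: left by d9 = 4 → (-4, 0)
  seg 2: up by d9 = 4 → (-4, 4)
  seg 3: left by d3 = 4 → (-8, 4)
  seg 4: down by d9 = 4 → (-8, 0)
  seg 5: up by d8 = -5/9 → (-8, -5/9)
  seg 6: left by d7 = -7/9 → (-65/9, -5/9)
  seg 7: up by d5 = 20/9 → (-65/9, 5/3)

d4 = 20/3
d5 = 20/9
d6 = 4/3
d7 = -7/9
d8 = -5/9
d9 = 4
d10 = 244/45
d11 = 4/9
endpoint = (-65/9, 5/3)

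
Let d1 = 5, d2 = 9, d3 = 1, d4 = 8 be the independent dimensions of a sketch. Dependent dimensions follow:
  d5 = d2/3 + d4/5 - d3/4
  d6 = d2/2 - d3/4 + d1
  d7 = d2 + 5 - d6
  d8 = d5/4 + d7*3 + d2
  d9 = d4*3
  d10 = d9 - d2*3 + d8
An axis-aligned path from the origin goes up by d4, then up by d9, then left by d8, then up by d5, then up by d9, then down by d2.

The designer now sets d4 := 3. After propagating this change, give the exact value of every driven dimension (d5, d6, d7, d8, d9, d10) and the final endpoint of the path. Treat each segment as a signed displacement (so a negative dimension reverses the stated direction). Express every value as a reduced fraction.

Apply edit: d4 := 3
  d5 = d2/3 + d4/5 - d3/4 = 67/20
  d6 = d2/2 - d3/4 + d1 = 37/4
  d7 = d2 + 5 - d6 = 19/4
  d8 = d5/4 + d7*3 + d2 = 1927/80
  d9 = d4*3 = 9
  d10 = d9 - d2*3 + d8 = 487/80
Walk from origin (0, 0):
  seg 1: up by d4 = 3 → (0, 3)
  seg 2: up by d9 = 9 → (0, 12)
  seg 3: left by d8 = 1927/80 → (-1927/80, 12)
  seg 4: up by d5 = 67/20 → (-1927/80, 307/20)
  seg 5: up by d9 = 9 → (-1927/80, 487/20)
  seg 6: down by d2 = 9 → (-1927/80, 307/20)

d5 = 67/20
d6 = 37/4
d7 = 19/4
d8 = 1927/80
d9 = 9
d10 = 487/80
endpoint = (-1927/80, 307/20)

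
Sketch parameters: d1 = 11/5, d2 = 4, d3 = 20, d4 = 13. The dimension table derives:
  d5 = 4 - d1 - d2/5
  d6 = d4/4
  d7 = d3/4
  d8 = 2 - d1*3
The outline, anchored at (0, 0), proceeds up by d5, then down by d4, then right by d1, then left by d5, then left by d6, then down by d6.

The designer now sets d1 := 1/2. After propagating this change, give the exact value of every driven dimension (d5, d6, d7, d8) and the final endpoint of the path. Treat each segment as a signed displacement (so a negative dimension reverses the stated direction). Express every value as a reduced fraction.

d5 = 27/10
d6 = 13/4
d7 = 5
d8 = 1/2
endpoint = (-109/20, -271/20)

Apply edit: d1 := 1/2
  d5 = 4 - d1 - d2/5 = 27/10
  d6 = d4/4 = 13/4
  d7 = d3/4 = 5
  d8 = 2 - d1*3 = 1/2
Walk from origin (0, 0):
  seg 1: up by d5 = 27/10 → (0, 27/10)
  seg 2: down by d4 = 13 → (0, -103/10)
  seg 3: right by d1 = 1/2 → (1/2, -103/10)
  seg 4: left by d5 = 27/10 → (-11/5, -103/10)
  seg 5: left by d6 = 13/4 → (-109/20, -103/10)
  seg 6: down by d6 = 13/4 → (-109/20, -271/20)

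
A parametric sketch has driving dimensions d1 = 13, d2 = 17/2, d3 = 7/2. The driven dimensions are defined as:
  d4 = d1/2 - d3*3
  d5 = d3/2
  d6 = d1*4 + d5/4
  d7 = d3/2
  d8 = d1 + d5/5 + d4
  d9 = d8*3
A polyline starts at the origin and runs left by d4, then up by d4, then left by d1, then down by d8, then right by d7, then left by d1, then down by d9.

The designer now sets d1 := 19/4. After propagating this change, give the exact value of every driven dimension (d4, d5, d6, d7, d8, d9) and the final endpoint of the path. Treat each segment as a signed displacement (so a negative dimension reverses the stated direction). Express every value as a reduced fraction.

Apply edit: d1 := 19/4
  d4 = d1/2 - d3*3 = -65/8
  d5 = d3/2 = 7/4
  d6 = d1*4 + d5/4 = 311/16
  d7 = d3/2 = 7/4
  d8 = d1 + d5/5 + d4 = -121/40
  d9 = d8*3 = -363/40
Walk from origin (0, 0):
  seg 1: left by d4 = -65/8 → (65/8, 0)
  seg 2: up by d4 = -65/8 → (65/8, -65/8)
  seg 3: left by d1 = 19/4 → (27/8, -65/8)
  seg 4: down by d8 = -121/40 → (27/8, -51/10)
  seg 5: right by d7 = 7/4 → (41/8, -51/10)
  seg 6: left by d1 = 19/4 → (3/8, -51/10)
  seg 7: down by d9 = -363/40 → (3/8, 159/40)

d4 = -65/8
d5 = 7/4
d6 = 311/16
d7 = 7/4
d8 = -121/40
d9 = -363/40
endpoint = (3/8, 159/40)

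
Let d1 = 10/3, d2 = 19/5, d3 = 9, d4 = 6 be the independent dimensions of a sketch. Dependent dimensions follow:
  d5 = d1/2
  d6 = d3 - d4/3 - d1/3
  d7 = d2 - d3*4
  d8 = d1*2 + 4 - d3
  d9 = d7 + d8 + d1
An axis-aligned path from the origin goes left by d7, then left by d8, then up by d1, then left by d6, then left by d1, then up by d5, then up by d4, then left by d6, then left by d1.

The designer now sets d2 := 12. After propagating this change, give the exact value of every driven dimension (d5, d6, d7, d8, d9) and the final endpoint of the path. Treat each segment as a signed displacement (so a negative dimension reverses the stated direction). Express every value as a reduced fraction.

Apply edit: d2 := 12
  d5 = d1/2 = 5/3
  d6 = d3 - d4/3 - d1/3 = 53/9
  d7 = d2 - d3*4 = -24
  d8 = d1*2 + 4 - d3 = 5/3
  d9 = d7 + d8 + d1 = -19
Walk from origin (0, 0):
  seg 1: left by d7 = -24 → (24, 0)
  seg 2: left by d8 = 5/3 → (67/3, 0)
  seg 3: up by d1 = 10/3 → (67/3, 10/3)
  seg 4: left by d6 = 53/9 → (148/9, 10/3)
  seg 5: left by d1 = 10/3 → (118/9, 10/3)
  seg 6: up by d5 = 5/3 → (118/9, 5)
  seg 7: up by d4 = 6 → (118/9, 11)
  seg 8: left by d6 = 53/9 → (65/9, 11)
  seg 9: left by d1 = 10/3 → (35/9, 11)

d5 = 5/3
d6 = 53/9
d7 = -24
d8 = 5/3
d9 = -19
endpoint = (35/9, 11)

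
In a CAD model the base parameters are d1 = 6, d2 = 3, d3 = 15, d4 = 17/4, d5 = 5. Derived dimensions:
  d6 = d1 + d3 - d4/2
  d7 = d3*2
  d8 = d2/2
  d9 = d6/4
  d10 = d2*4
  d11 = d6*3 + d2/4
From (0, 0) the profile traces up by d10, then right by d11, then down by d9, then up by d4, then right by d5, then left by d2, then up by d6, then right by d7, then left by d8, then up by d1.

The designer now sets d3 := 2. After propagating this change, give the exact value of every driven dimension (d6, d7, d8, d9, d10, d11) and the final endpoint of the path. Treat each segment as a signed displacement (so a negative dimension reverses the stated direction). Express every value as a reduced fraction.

Apply edit: d3 := 2
  d6 = d1 + d3 - d4/2 = 47/8
  d7 = d3*2 = 4
  d8 = d2/2 = 3/2
  d9 = d6/4 = 47/32
  d10 = d2*4 = 12
  d11 = d6*3 + d2/4 = 147/8
Walk from origin (0, 0):
  seg 1: up by d10 = 12 → (0, 12)
  seg 2: right by d11 = 147/8 → (147/8, 12)
  seg 3: down by d9 = 47/32 → (147/8, 337/32)
  seg 4: up by d4 = 17/4 → (147/8, 473/32)
  seg 5: right by d5 = 5 → (187/8, 473/32)
  seg 6: left by d2 = 3 → (163/8, 473/32)
  seg 7: up by d6 = 47/8 → (163/8, 661/32)
  seg 8: right by d7 = 4 → (195/8, 661/32)
  seg 9: left by d8 = 3/2 → (183/8, 661/32)
  seg 10: up by d1 = 6 → (183/8, 853/32)

d6 = 47/8
d7 = 4
d8 = 3/2
d9 = 47/32
d10 = 12
d11 = 147/8
endpoint = (183/8, 853/32)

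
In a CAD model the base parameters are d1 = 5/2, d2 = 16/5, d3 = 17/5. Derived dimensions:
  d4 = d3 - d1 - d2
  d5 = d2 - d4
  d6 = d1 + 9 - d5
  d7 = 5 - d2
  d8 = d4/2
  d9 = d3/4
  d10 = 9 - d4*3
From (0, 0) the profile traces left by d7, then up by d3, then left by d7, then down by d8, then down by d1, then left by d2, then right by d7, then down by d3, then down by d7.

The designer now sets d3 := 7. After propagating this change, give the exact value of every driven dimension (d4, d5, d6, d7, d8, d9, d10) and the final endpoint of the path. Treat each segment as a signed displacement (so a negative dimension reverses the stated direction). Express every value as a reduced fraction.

d4 = 13/10
d5 = 19/10
d6 = 48/5
d7 = 9/5
d8 = 13/20
d9 = 7/4
d10 = 51/10
endpoint = (-5, -99/20)

Apply edit: d3 := 7
  d4 = d3 - d1 - d2 = 13/10
  d5 = d2 - d4 = 19/10
  d6 = d1 + 9 - d5 = 48/5
  d7 = 5 - d2 = 9/5
  d8 = d4/2 = 13/20
  d9 = d3/4 = 7/4
  d10 = 9 - d4*3 = 51/10
Walk from origin (0, 0):
  seg 1: left by d7 = 9/5 → (-9/5, 0)
  seg 2: up by d3 = 7 → (-9/5, 7)
  seg 3: left by d7 = 9/5 → (-18/5, 7)
  seg 4: down by d8 = 13/20 → (-18/5, 127/20)
  seg 5: down by d1 = 5/2 → (-18/5, 77/20)
  seg 6: left by d2 = 16/5 → (-34/5, 77/20)
  seg 7: right by d7 = 9/5 → (-5, 77/20)
  seg 8: down by d3 = 7 → (-5, -63/20)
  seg 9: down by d7 = 9/5 → (-5, -99/20)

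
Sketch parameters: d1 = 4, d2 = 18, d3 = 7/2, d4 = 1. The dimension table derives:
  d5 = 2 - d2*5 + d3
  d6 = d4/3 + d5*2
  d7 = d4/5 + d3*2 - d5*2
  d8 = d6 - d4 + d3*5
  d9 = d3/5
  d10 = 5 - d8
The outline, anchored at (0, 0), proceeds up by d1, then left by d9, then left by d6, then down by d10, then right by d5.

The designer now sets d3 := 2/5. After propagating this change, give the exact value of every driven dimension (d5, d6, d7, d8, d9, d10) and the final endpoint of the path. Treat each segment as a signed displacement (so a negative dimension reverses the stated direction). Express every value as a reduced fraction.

d5 = -438/5
d6 = -2623/15
d7 = 881/5
d8 = -2608/15
d9 = 2/25
d10 = 2683/15
endpoint = (6539/75, -2623/15)

Apply edit: d3 := 2/5
  d5 = 2 - d2*5 + d3 = -438/5
  d6 = d4/3 + d5*2 = -2623/15
  d7 = d4/5 + d3*2 - d5*2 = 881/5
  d8 = d6 - d4 + d3*5 = -2608/15
  d9 = d3/5 = 2/25
  d10 = 5 - d8 = 2683/15
Walk from origin (0, 0):
  seg 1: up by d1 = 4 → (0, 4)
  seg 2: left by d9 = 2/25 → (-2/25, 4)
  seg 3: left by d6 = -2623/15 → (13109/75, 4)
  seg 4: down by d10 = 2683/15 → (13109/75, -2623/15)
  seg 5: right by d5 = -438/5 → (6539/75, -2623/15)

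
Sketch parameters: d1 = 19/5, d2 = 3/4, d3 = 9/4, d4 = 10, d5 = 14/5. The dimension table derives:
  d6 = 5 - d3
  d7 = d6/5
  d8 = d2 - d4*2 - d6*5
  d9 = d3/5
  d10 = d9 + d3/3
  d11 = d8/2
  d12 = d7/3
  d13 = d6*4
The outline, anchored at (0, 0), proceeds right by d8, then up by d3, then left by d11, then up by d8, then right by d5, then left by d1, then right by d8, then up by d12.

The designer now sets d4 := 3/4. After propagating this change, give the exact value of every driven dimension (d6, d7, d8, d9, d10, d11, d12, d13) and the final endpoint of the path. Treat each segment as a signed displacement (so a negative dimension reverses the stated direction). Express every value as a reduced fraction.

Apply edit: d4 := 3/4
  d6 = 5 - d3 = 11/4
  d7 = d6/5 = 11/20
  d8 = d2 - d4*2 - d6*5 = -29/2
  d9 = d3/5 = 9/20
  d10 = d9 + d3/3 = 6/5
  d11 = d8/2 = -29/4
  d12 = d7/3 = 11/60
  d13 = d6*4 = 11
Walk from origin (0, 0):
  seg 1: right by d8 = -29/2 → (-29/2, 0)
  seg 2: up by d3 = 9/4 → (-29/2, 9/4)
  seg 3: left by d11 = -29/4 → (-29/4, 9/4)
  seg 4: up by d8 = -29/2 → (-29/4, -49/4)
  seg 5: right by d5 = 14/5 → (-89/20, -49/4)
  seg 6: left by d1 = 19/5 → (-33/4, -49/4)
  seg 7: right by d8 = -29/2 → (-91/4, -49/4)
  seg 8: up by d12 = 11/60 → (-91/4, -181/15)

d6 = 11/4
d7 = 11/20
d8 = -29/2
d9 = 9/20
d10 = 6/5
d11 = -29/4
d12 = 11/60
d13 = 11
endpoint = (-91/4, -181/15)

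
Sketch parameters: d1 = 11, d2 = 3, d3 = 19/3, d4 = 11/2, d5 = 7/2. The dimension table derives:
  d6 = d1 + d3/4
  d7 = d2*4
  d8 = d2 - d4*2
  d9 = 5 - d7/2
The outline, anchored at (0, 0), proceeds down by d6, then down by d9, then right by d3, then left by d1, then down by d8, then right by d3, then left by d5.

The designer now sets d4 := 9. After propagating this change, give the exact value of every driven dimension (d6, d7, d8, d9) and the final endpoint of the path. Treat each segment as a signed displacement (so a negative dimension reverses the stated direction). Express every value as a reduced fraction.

d6 = 151/12
d7 = 12
d8 = -15
d9 = -1
endpoint = (-11/6, 41/12)

Apply edit: d4 := 9
  d6 = d1 + d3/4 = 151/12
  d7 = d2*4 = 12
  d8 = d2 - d4*2 = -15
  d9 = 5 - d7/2 = -1
Walk from origin (0, 0):
  seg 1: down by d6 = 151/12 → (0, -151/12)
  seg 2: down by d9 = -1 → (0, -139/12)
  seg 3: right by d3 = 19/3 → (19/3, -139/12)
  seg 4: left by d1 = 11 → (-14/3, -139/12)
  seg 5: down by d8 = -15 → (-14/3, 41/12)
  seg 6: right by d3 = 19/3 → (5/3, 41/12)
  seg 7: left by d5 = 7/2 → (-11/6, 41/12)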